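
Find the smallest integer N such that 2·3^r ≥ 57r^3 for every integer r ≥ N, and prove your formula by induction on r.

At r = 9: 39366 < 41553, so the inequality fails and N ≥ 10. We prove 2·3^r ≥ 57r^3 for all r ≥ 10.
For the base case r = 10: 2·3^r = 118098 and 57r^3 = 57000, so 118098 ≥ 57000.
For the inductive step, assume it holds for an arbitrary p ≥ 10, so 2·3^p ≥ 57p^3.
Then 2·3^(p + 1) = 3·(2·3^p) ≥ 3·(57p^3).
Also, for p ≥ 10 we have 3·(57p^3) ≥ 57(p+1)^3, since 3 ≥ (1 + 1/p)^3 for all p ≥ 10.
Combining, 2·3^(p + 1) ≥ 57(p+1)^3.
This completes the induction.
Hence the smallest such N is 10.

N = 10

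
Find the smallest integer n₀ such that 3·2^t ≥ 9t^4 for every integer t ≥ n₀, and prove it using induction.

At t = 18: 786432 < 944784, so the inequality fails and n₀ ≥ 19. We prove 3·2^t ≥ 9t^4 for all t ≥ 19.
Base step (t = 19): 3·2^t = 1572864 and 9t^4 = 1172889, so 1572864 ≥ 1172889.
Inductive step: suppose the statement holds for some j ≥ 19, so 3·2^j ≥ 9j^4.
Then 3·2^(j + 1) = 2·(3·2^j) ≥ 2·(9j^4).
Also, for j ≥ 19 we have 2·(9j^4) ≥ 9(j+1)^4, since 2 ≥ (1 + 1/j)^4 for all j ≥ 19.
Combining, 3·2^(j + 1) ≥ 9(j+1)^4.
By the principle of mathematical induction, the result holds for all t ≥ 19.
Hence the smallest such n₀ is 19.

n₀ = 19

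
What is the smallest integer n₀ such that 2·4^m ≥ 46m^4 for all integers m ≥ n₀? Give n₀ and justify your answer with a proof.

At m = 8: 131072 < 188416, so the inequality fails and n₀ ≥ 9. We prove 2·4^m ≥ 46m^4 for all m ≥ 9.
Base case (m = 9): 2·4^m = 524288 and 46m^4 = 301806, so 524288 ≥ 301806.
Inductive step: suppose the statement holds for some r ≥ 9, so 2·4^r ≥ 46r^4.
Then 2·4^(r + 1) = 4·(2·4^r) ≥ 4·(46r^4).
Also, for r ≥ 9 we have 4·(46r^4) ≥ 46(r+1)^4, since 4 ≥ (1 + 1/r)^4 for all r ≥ 9.
Combining, 2·4^(r + 1) ≥ 46(r+1)^4.
By induction, the statement is established for all m ≥ 9.
Hence the smallest such n₀ is 9.

n₀ = 9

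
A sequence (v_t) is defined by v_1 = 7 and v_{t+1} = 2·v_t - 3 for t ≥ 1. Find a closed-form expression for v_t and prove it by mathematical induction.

Computing the first terms: v_1 = 7, v_2 = 11, v_3 = 19. This suggests v_t = 2^(t + 1) + 3.
Base step (t = 1): the formula gives 7 = 7 = v_1.
Inductive step: suppose the statement holds for some m ≥ 1, so v_m = 2^(m + 1) + 3.
Then v_{m+1} = 2·v_m - 3 = 2·(2^(m + 1) + 3) - 3 = 2^(m + 2) + 3 = 2^((m+1) + 1) + 3,
which is the claimed formula at t = m+1.
By the principle of mathematical induction, the result holds for all t ≥ 1.

v_t = 2^(t + 1) + 3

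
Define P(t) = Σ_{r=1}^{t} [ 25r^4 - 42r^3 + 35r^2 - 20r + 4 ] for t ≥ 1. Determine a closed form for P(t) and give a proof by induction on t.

We claim P(t) = t(5t^4 + 2t^3 - t^2 - 3t - 1) for all t ≥ 1.
When t = 1: P(1) = 2, and the closed form gives 2. They agree.
Suppose the result is true for t = r, so P(r) = r(5r^4 + 2r^3 - r^2 - 3r - 1).
Then P(r+1) = P(r) + (25r^4 + 58r^3 + 59r^2 + 24r + 2) = (r(5r^4 + 2r^3 - r^2 - 3r - 1)) + (25r^4 + 58r^3 + 59r^2 + 24r + 2).
Simplifying, P(r+1) = (r + 1)(5r^4 + 22r^3 + 35r^2 + 21r + 2) = (r+1)(5(r+1)^4 + 2(r+1)^3 - (r+1)^2 - 3(r+1) - 1),
which is the closed form with t = r+1.
This completes the induction.

P(t) = t(5t^4 + 2t^3 - t^2 - 3t - 1)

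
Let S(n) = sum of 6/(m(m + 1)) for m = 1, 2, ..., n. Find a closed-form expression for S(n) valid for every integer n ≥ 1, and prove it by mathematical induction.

We claim S(n) = 6n/(n + 1) for all n ≥ 1.
Base case (n = 1): S(1) = 3, and the closed form gives 3. They agree.
Suppose the result is true for n = m, so S(m) = 6m/(m + 1).
Then S(m+1) = S(m) + (6/((m + 1)(m + 2))) = (6m/(m + 1)) + (6/((m + 1)(m + 2))).
Simplifying, S(m+1) = 6(m + 1)/(m + 2) = 6(m+1)/((m+1) + 1),
which is the closed form with n = m+1.
This completes the induction.

S(n) = 6n/(n + 1)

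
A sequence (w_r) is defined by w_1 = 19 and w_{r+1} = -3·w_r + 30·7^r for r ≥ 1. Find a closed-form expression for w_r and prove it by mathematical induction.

w_r = -2(-3)^(r - 1) + 3·7^r

Computing the first terms: w_1 = 19, w_2 = 153, w_3 = 1011. This suggests w_r = -2(-3)^(r - 1) + 3·7^r.
For the base case r = 1: the formula gives 19 = 19 = w_1.
Suppose the result is true for r = i, so w_i = -2(-3)^(i - 1) + 3·7^i.
Then w_{i+1} = -3·w_i + 30·7^i = -3·(-2(-3)^(i - 1) + 3·7^i) + 30·7^i = -2(-3)^i + 3·7^(i + 1) = -2(-3)^((i+1) - 1) + 3·7^(i+1),
which is the claimed formula at r = i+1.
By the principle of mathematical induction, the result holds for all r ≥ 1.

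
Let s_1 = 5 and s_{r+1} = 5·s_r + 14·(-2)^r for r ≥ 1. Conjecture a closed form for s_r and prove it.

s_r = (-2)^(r + 1) + 5^(r - 1)

Computing the first terms: s_1 = 5, s_2 = -3, s_3 = 41. This suggests s_r = (-2)^(r + 1) + 5^(r - 1).
For the base case r = 1: the formula gives 5 = 5 = s_1.
Inductive step: assume the claim holds for r = m, so s_m = (-2)^(m + 1) + 5^(m - 1).
Then s_{m+1} = 5·s_m + 14·(-2)^m = 5·((-2)^(m + 1) + 5^(m - 1)) + 14·(-2)^m = (-2)^(m + 2) + 5^m = (-2)^((m+1) + 1) + 5^((m+1) - 1),
which is the claimed formula at r = m+1.
By induction, the statement is established for all r ≥ 1.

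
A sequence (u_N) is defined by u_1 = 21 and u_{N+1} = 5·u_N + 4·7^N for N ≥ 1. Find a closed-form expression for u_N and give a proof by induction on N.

Computing the first terms: u_1 = 21, u_2 = 133, u_3 = 861. This suggests u_N = 7·5^(N - 1) + 2·7^N.
Base step (N = 1): the formula gives 21 = 21 = u_1.
Suppose the result is true for N = i, so u_i = 7·5^(i - 1) + 2·7^i.
Then u_{i+1} = 5·u_i + 4·7^i = 5·(7·5^(i - 1) + 2·7^i) + 4·7^i = 7·5^i + 2·7^(i + 1) = 7·5^((i+1) - 1) + 2·7^(i+1),
which is the claimed formula at N = i+1.
By the principle of mathematical induction, the result holds for all N ≥ 1.

u_N = 7·5^(N - 1) + 2·7^N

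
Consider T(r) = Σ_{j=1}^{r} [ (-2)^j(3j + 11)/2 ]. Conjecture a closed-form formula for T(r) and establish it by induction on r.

We claim T(r) = (-2)^r(r + 4) - 4 for all r ≥ 1.
Base case (r = 1): T(1) = -14, and the closed form gives -14. They agree.
Inductive step: suppose the statement holds for some j ≥ 1, so T(j) = (-2)^j(j + 4) - 4.
Then T(j+1) = T(j) + ((-2)^j(-3j - 14)) = ((-2)^j(j + 4) - 4) + ((-2)^j(-3j - 14)).
Simplifying, T(j+1) = -2(-2)^j·j - 10(-2)^j - 4 = (-2)^(j+1)((j+1) + 4) - 4,
which is the closed form with r = j+1.
By induction, the statement is established for all r ≥ 1.

T(r) = (-2)^r(r + 4) - 4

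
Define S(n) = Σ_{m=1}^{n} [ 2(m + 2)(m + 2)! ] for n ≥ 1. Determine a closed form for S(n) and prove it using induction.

S(n) = 2(n + 3)! - 12

We claim S(n) = 2(n + 3)! - 12 for all n ≥ 1.
Base case (n = 1): S(1) = 36, and the closed form gives 36. They agree.
Suppose the result is true for n = m, so S(m) = 2(m + 3)! - 12.
Then S(m+1) = S(m) + (2(m + 3)(m + 3)!) = (2(m + 3)! - 12) + (2(m + 3)(m + 3)!).
Simplifying, S(m+1) = 2((m+1) + 3)! - 12,
which is the closed form with n = m+1.
Hence, by induction on n, the claim holds for every n ≥ 1.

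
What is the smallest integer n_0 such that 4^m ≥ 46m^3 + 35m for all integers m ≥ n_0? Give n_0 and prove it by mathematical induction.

n_0 = 7

At m = 6: 4096 < 10146, so the inequality fails and n_0 ≥ 7. We prove 4^m ≥ 46m^3 + 35m for all m ≥ 7.
For the base case m = 7: 4^m = 16384 and 46m^3 + 35m = 16023, so 16384 ≥ 16023.
For the inductive step, assume it holds for an arbitrary j ≥ 7, so 4^j ≥ 46j^3 + 35j.
Then 4^(j + 1) = 4·(4^j) ≥ 4·(46j^3 + 35j).
Also, for j ≥ 7 we have 4·(46j^3 + 35j) ≥ 46(j+1)^3 + 35(j+1), since 4·(46j^3 + 35j) − (46(j+1)^3 + 35(j+1)) = 138j^3 - 138j^2 - 33j - 81, which is nonnegative for all j ≥ 7.
Combining, 4^(j + 1) ≥ 46(j+1)^3 + 35(j+1).
Hence, by induction on m, the claim holds for every m ≥ 7.
Hence the smallest such n_0 is 7.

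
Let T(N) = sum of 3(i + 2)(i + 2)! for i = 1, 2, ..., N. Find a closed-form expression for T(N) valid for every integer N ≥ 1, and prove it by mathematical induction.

T(N) = 3(N + 3)! - 18

We claim T(N) = 3(N + 3)! - 18 for all N ≥ 1.
Base step (N = 1): T(1) = 54, and the closed form gives 54. They agree.
For the inductive step, assume it holds for an arbitrary i ≥ 1, so T(i) = 3(i + 3)! - 18.
Then T(i+1) = T(i) + (3(i + 3)(i + 3)!) = (3(i + 3)! - 18) + (3(i + 3)(i + 3)!).
Simplifying, T(i+1) = 3((i+1) + 3)! - 18,
which is the closed form with N = i+1.
By the principle of mathematical induction, the result holds for all N ≥ 1.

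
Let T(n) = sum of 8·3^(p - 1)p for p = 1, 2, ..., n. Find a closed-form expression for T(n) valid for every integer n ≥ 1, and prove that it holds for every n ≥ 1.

T(n) = 2·3^n(2n - 1) + 2

We claim T(n) = 2·3^n(2n - 1) + 2 for all n ≥ 1.
Base step (n = 1): T(1) = 8, and the closed form gives 8. They agree.
Suppose the result is true for n = p, so T(p) = 2·3^p(2p - 1) + 2.
Then T(p+1) = T(p) + (8·3^p(p + 1)) = (2·3^p(2p - 1) + 2) + (8·3^p(p + 1)).
Simplifying, T(p+1) = 12·3^p·p + 6·3^p + 2 = 2·3^(p+1)(2(p+1) - 1) + 2,
which is the closed form with n = p+1.
By induction, the statement is established for all n ≥ 1.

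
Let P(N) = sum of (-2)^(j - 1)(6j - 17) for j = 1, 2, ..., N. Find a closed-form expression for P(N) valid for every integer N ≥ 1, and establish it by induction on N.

P(N) = (-2)^N(-2N + 5) - 5

We claim P(N) = (-2)^N(-2N + 5) - 5 for all N ≥ 1.
Base step (N = 1): P(1) = -11, and the closed form gives -11. They agree.
For the inductive step, assume it holds for an arbitrary j ≥ 1, so P(j) = (-2)^j(-2j + 5) - 5.
Then P(j+1) = P(j) + ((-2)^j(6j - 11)) = ((-2)^j(-2j + 5) - 5) + ((-2)^j(6j - 11)).
Simplifying, P(j+1) = 4(-2)^j·j - 6(-2)^j - 5 = (-2)^(j+1)(-2(j+1) + 5) - 5,
which is the closed form with N = j+1.
Hence, by induction on N, the claim holds for every N ≥ 1.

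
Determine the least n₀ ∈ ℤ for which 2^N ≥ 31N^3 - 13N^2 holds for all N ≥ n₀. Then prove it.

n₀ = 18

At N = 17: 131072 < 148546, so the inequality fails and n₀ ≥ 18. We prove 2^N ≥ 31N^3 - 13N^2 for all N ≥ 18.
Base step (N = 18): 2^N = 262144 and 31N^3 - 13N^2 = 176580, so 262144 ≥ 176580.
Suppose the result is true for N = m, so 2^m ≥ 31m^3 - 13m^2.
Then 2^(m + 1) = 2·(2^m) ≥ 2·(31m^3 - 13m^2).
Also, for m ≥ 18 we have 2·(31m^3 - 13m^2) ≥ 31(m+1)^3 - 13(m+1)^2, since 2·(31m^3 - 13m^2) − (31(m+1)^3 - 13(m+1)^2) = 31m^3 - 106m^2 - 67m - 18, which is nonnegative for all m ≥ 18.
Combining, 2^(m + 1) ≥ 31(m+1)^3 - 13(m+1)^2.
By the principle of mathematical induction, the result holds for all N ≥ 18.
Hence the smallest such n₀ is 18.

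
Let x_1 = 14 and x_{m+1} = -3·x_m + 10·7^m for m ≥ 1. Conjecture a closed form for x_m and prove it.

x_m = 7(-3)^(m - 1) + 7^m

Computing the first terms: x_1 = 14, x_2 = 28, x_3 = 406. This suggests x_m = 7(-3)^(m - 1) + 7^m.
Base step (m = 1): the formula gives 14 = 14 = x_1.
For the inductive step, assume it holds for an arbitrary j ≥ 1, so x_j = 7(-3)^(j - 1) + 7^j.
Then x_{j+1} = -3·x_j + 10·7^j = -3·(7(-3)^(j - 1) + 7^j) + 10·7^j = 7(-3)^j + 7^(j + 1) = 7(-3)^((j+1) - 1) + 7^(j+1),
which is the claimed formula at m = j+1.
By induction, the statement is established for all m ≥ 1.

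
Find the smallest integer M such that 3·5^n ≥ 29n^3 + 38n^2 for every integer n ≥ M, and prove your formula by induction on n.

M = 5

At n = 4: 1875 < 2464, so the inequality fails and M ≥ 5. We prove 3·5^n ≥ 29n^3 + 38n^2 for all n ≥ 5.
Base case (n = 5): 3·5^n = 9375 and 29n^3 + 38n^2 = 4575, so 9375 ≥ 4575.
Inductive step: suppose the statement holds for some p ≥ 5, so 3·5^p ≥ 29p^3 + 38p^2.
Then 3·5^(p + 1) = 5·(3·5^p) ≥ 5·(29p^3 + 38p^2).
Also, for p ≥ 5 we have 5·(29p^3 + 38p^2) ≥ 29(p+1)^3 + 38(p+1)^2, since 5·(29p^3 + 38p^2) − (29(p+1)^3 + 38(p+1)^2) = 116p^3 + 65p^2 - 163p - 67, which is nonnegative for all p ≥ 5.
Combining, 3·5^(p + 1) ≥ 29(p+1)^3 + 38(p+1)^2.
Hence, by induction on n, the claim holds for every n ≥ 5.
Hence the smallest such M is 5.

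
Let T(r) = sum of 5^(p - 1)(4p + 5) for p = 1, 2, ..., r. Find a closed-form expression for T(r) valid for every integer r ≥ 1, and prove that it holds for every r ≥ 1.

T(r) = 5^r(r + 1) - 1

We claim T(r) = 5^r(r + 1) - 1 for all r ≥ 1.
Base step (r = 1): T(1) = 9, and the closed form gives 9. They agree.
Suppose the result is true for r = p, so T(p) = 5^p(p + 1) - 1.
Then T(p+1) = T(p) + (5^p(4p + 9)) = (5^p(p + 1) - 1) + (5^p(4p + 9)).
Simplifying, T(p+1) = 5·5^p·p + 10·5^p - 1 = 5^(p+1)((p+1) + 1) - 1,
which is the closed form with r = p+1.
By induction, the statement is established for all r ≥ 1.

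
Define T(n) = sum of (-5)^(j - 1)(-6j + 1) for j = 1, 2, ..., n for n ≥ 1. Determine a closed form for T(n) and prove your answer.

T(n) = (-5)^n·n

We claim T(n) = (-5)^n·n for all n ≥ 1.
Base step (n = 1): T(1) = -5, and the closed form gives -5. They agree.
Inductive step: assume the claim holds for n = j, so T(j) = (-5)^j·j.
Then T(j+1) = T(j) + ((-5)^j(-6j - 5)) = ((-5)^j·j) + ((-5)^j(-6j - 5)).
Simplifying, T(j+1) = (-5)^(j + 1)(j + 1) = (-5)^(j+1)·(j+1),
which is the closed form with n = j+1.
By induction, the statement is established for all n ≥ 1.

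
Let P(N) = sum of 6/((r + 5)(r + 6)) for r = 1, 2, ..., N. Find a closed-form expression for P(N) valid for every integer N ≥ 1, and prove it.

P(N) = N/(N + 6)

We claim P(N) = N/(N + 6) for all N ≥ 1.
When N = 1: P(1) = 1/7, and the closed form gives 1/7. They agree.
Suppose the result is true for N = r, so P(r) = r/(r + 6).
Then P(r+1) = P(r) + (6/((r + 6)(r + 7))) = (r/(r + 6)) + (6/((r + 6)(r + 7))).
Simplifying, P(r+1) = (r + 1)/(r + 7) = (r+1)/((r+1) + 6),
which is the closed form with N = r+1.
Hence, by induction on N, the claim holds for every N ≥ 1.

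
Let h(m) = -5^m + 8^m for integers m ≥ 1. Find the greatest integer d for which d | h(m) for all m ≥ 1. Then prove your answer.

d = 3

Computing the first values: h(1) = 3 and h(2) = 39; gcd(3, 39) = 3, so d ≤ 3.
We prove 3 | -5^m + 8^m for all m ≥ 1 by induction on m.
When m = 1: h(1) = 3 = 3·(1), so 3 | h(1).
Suppose the result is true for m = k, i.e. 3 | h(k). Then
8^{k+1} − 5^{k+1} = 8·8^k − 5·5^k = 8·(8^k − 5^k) + (3)·5^k. The first term is divisible by 3 by the inductive hypothesis, and the second term (3)·5^k is divisible by 3 since 3 | 3. Hence 3 | h(k+1).
This completes the induction.
Therefore the largest such d is 3.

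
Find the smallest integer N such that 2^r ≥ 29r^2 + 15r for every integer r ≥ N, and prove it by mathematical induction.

At r = 12: 4096 < 4356, so the inequality fails and N ≥ 13. We prove 2^r ≥ 29r^2 + 15r for all r ≥ 13.
Base case (r = 13): 2^r = 8192 and 29r^2 + 15r = 5096, so 8192 ≥ 5096.
Inductive step: assume the claim holds for r = p, so 2^p ≥ 29p^2 + 15p.
Then 2^(p + 1) = 2·(2^p) ≥ 2·(29p^2 + 15p).
Also, for p ≥ 13 we have 2·(29p^2 + 15p) ≥ 29(p+1)^2 + 15(p+1), since 2·(29p^2 + 15p) − (29(p+1)^2 + 15(p+1)) = 29p^2 - 43p - 44, which is nonnegative for all p ≥ 13.
Combining, 2^(p + 1) ≥ 29(p+1)^2 + 15(p+1).
This completes the induction.
Hence the smallest such N is 13.

N = 13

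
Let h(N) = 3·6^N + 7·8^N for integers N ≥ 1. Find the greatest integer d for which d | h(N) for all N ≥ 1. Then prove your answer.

Computing the first values: h(1) = 74 and h(2) = 556; gcd(74, 556) = 2, so d ≤ 2.
We prove 2 | 3·6^N + 7·8^N for all N ≥ 1 by induction on N.
Base case (N = 1): h(1) = 74 = 2·(37), so 2 | h(1).
Inductive step: assume the claim holds for N = p, i.e. 2 | h(p). Then
h(p+1) − 8·h(p) = (3·6^(p+1) + 7·8^(p+1)) − 8·(3·6^p + 7·8^p) = (3)·6^p·(6 − 8) = (-6)·6^p. Since 2 | h(p) by the inductive hypothesis, 2 | 8·h(p); and 2 | -6 since -6 = 2·-3. Therefore 2 | h(p+1).
By the principle of mathematical induction, the result holds for all N ≥ 1.
Therefore the largest such d is 2.

d = 2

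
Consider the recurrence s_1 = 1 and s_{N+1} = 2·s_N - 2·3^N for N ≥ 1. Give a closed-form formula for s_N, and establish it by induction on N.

s_N = 7·2^(N - 1) - 2·3^N

Computing the first terms: s_1 = 1, s_2 = -4, s_3 = -26. This suggests s_N = 7·2^(N - 1) - 2·3^N.
When N = 1: the formula gives 1 = 1 = s_1.
Inductive step: suppose the statement holds for some j ≥ 1, so s_j = 7·2^(j - 1) - 2·3^j.
Then s_{j+1} = 2·s_j - 2·3^j = 2·(7·2^(j - 1) - 2·3^j) - 2·3^j = 7·2^j - 2·3^(j + 1) = 7·2^((j+1) - 1) - 2·3^(j+1),
which is the claimed formula at N = j+1.
Hence, by induction on N, the claim holds for every N ≥ 1.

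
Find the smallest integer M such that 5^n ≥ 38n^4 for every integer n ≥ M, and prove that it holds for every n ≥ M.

M = 8

At n = 7: 78125 < 91238, so the inequality fails and M ≥ 8. We prove 5^n ≥ 38n^4 for all n ≥ 8.
For the base case n = 8: 5^n = 390625 and 38n^4 = 155648, so 390625 ≥ 155648.
Inductive step: assume the claim holds for n = r, so 5^r ≥ 38r^4.
Then 5^(r + 1) = 5·(5^r) ≥ 5·(38r^4).
Also, for r ≥ 8 we have 5·(38r^4) ≥ 38(r+1)^4, since 5 ≥ (1 + 1/r)^4 for all r ≥ 8.
Combining, 5^(r + 1) ≥ 38(r+1)^4.
By the principle of mathematical induction, the result holds for all n ≥ 8.
Hence the smallest such M is 8.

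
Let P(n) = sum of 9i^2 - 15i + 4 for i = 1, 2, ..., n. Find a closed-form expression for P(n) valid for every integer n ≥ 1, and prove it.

We claim P(n) = n(3n^2 - 3n - 2) for all n ≥ 1.
Base case (n = 1): P(1) = -2, and the closed form gives -2. They agree.
Suppose the result is true for n = i, so P(i) = i(3i^2 - 3i - 2).
Then P(i+1) = P(i) + (9i^2 + 3i - 2) = (i(3i^2 - 3i - 2)) + (9i^2 + 3i - 2).
Simplifying, P(i+1) = (i + 1)(3i^2 + 3i - 2) = (i+1)(3(i+1)^2 - 3(i+1) - 2),
which is the closed form with n = i+1.
By the principle of mathematical induction, the result holds for all n ≥ 1.

P(n) = n(3n^2 - 3n - 2)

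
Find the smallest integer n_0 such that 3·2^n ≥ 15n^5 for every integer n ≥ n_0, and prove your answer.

n_0 = 26

At n = 25: 100663296 < 146484375, so the inequality fails and n_0 ≥ 26. We prove 3·2^n ≥ 15n^5 for all n ≥ 26.
When n = 26: 3·2^n = 201326592 and 15n^5 = 178220640, so 201326592 ≥ 178220640.
Inductive step: suppose the statement holds for some p ≥ 26, so 3·2^p ≥ 15p^5.
Then 3·2^(p + 1) = 2·(3·2^p) ≥ 2·(15p^5).
Also, for p ≥ 26 we have 2·(15p^5) ≥ 15(p+1)^5, since 2 ≥ (1 + 1/p)^5 for all p ≥ 26.
Combining, 3·2^(p + 1) ≥ 15(p+1)^5.
Hence, by induction on n, the claim holds for every n ≥ 26.
Hence the smallest such n_0 is 26.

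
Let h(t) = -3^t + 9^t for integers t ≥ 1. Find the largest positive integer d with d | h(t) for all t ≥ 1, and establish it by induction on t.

d = 6

Computing the first values: h(1) = 6 and h(2) = 72; gcd(6, 72) = 6, so d ≤ 6.
We prove 6 | -3^t + 9^t for all t ≥ 1 by induction on t.
For the base case t = 1: h(1) = 6 = 6·(1), so 6 | h(1).
For the inductive step, assume it holds for an arbitrary m ≥ 1, i.e. 6 | h(m). Then
9^{m+1} − 3^{m+1} = 9·9^m − 3·3^m = 9·(9^m − 3^m) + (6)·3^m. The first term is divisible by 6 by the inductive hypothesis, and the second term (6)·3^m is divisible by 6 since 6 | 6. Hence 6 | h(m+1).
By induction, the statement is established for all t ≥ 1.
Therefore the largest such d is 6.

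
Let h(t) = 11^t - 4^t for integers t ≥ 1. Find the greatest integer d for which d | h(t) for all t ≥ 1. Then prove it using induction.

d = 7

Computing the first values: h(1) = 7 and h(2) = 105; gcd(7, 105) = 7, so d ≤ 7.
We prove 7 | 11^t - 4^t for all t ≥ 1 by induction on t.
Base step (t = 1): h(1) = 7 = 7·(1), so 7 | h(1).
Inductive step: assume the claim holds for t = k, i.e. 7 | h(k). Then
11^{k+1} − 4^{k+1} = 11·11^k − 4·4^k = 11·(11^k − 4^k) + (7)·4^k. The first term is divisible by 7 by the inductive hypothesis, and the second term (7)·4^k is divisible by 7 since 7 | 7. Hence 7 | h(k+1).
By induction, the statement is established for all t ≥ 1.
Therefore the largest such d is 7.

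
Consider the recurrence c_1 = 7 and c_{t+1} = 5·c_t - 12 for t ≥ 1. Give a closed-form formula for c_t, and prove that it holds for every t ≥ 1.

Computing the first terms: c_1 = 7, c_2 = 23, c_3 = 103. This suggests c_t = 4·5^(t - 1) + 3.
When t = 1: the formula gives 7 = 7 = c_1.
For the inductive step, assume it holds for an arbitrary p ≥ 1, so c_p = 4·5^(p - 1) + 3.
Then c_{p+1} = 5·c_p - 12 = 5·(4·5^(p - 1) + 3) - 12 = 4·5^p + 3 = 4·5^((p+1) - 1) + 3,
which is the claimed formula at t = p+1.
By the principle of mathematical induction, the result holds for all t ≥ 1.

c_t = 4·5^(t - 1) + 3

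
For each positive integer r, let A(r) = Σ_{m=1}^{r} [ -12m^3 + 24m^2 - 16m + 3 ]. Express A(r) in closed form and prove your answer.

A(r) = -r(3r^3 - 2r^2 - r + 1)

We claim A(r) = -r(3r^3 - 2r^2 - r + 1) for all r ≥ 1.
Base case (r = 1): A(1) = -1, and the closed form gives -1. They agree.
Inductive step: assume the claim holds for r = m, so A(m) = m(-3m^3 + 2m^2 + m - 1).
Then A(m+1) = A(m) + (-12m^3 - 12m^2 - 4m - 1) = (m(-3m^3 + 2m^2 + m - 1)) + (-12m^3 - 12m^2 - 4m - 1).
Simplifying, A(m+1) = -(m + 1)(3m^3 + 7m^2 + 4m + 1) = -(m+1)(3(m+1)^3 - 2(m+1)^2 - (m+1) + 1),
which is the closed form with r = m+1.
This completes the induction.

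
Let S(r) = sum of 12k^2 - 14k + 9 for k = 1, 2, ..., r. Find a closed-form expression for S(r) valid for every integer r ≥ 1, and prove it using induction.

We claim S(r) = r(4r^2 - r + 4) for all r ≥ 1.
For the base case r = 1: S(1) = 7, and the closed form gives 7. They agree.
Inductive step: assume the claim holds for r = k, so S(k) = k(4k^2 - k + 4).
Then S(k+1) = S(k) + (12k^2 + 10k + 7) = (k(4k^2 - k + 4)) + (12k^2 + 10k + 7).
Simplifying, S(k+1) = (k + 1)(4k^2 + 7k + 7) = (k+1)(4(k+1)^2 - (k+1) + 4),
which is the closed form with r = k+1.
By induction, the statement is established for all r ≥ 1.

S(r) = r(4r^2 - r + 4)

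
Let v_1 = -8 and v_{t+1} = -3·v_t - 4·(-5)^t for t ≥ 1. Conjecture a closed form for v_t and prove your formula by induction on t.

v_t = 2(-3)^(t - 1) + 2(-5)^t

Computing the first terms: v_1 = -8, v_2 = 44, v_3 = -232. This suggests v_t = 2(-3)^(t - 1) + 2(-5)^t.
When t = 1: the formula gives -8 = -8 = v_1.
Inductive step: suppose the statement holds for some m ≥ 1, so v_m = 2(-3)^(m - 1) + 2(-5)^m.
Then v_{m+1} = -3·v_m - 4·(-5)^m = -3·(2(-3)^(m - 1) + 2(-5)^m) - 4·(-5)^m = 2(-3)^m + 2(-5)^(m + 1) = 2(-3)^((m+1) - 1) + 2(-5)^(m+1),
which is the claimed formula at t = m+1.
By induction, the statement is established for all t ≥ 1.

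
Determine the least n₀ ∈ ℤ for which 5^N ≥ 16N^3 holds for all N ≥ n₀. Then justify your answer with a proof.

At N = 4: 625 < 1024, so the inequality fails and n₀ ≥ 5. We prove 5^N ≥ 16N^3 for all N ≥ 5.
Base case (N = 5): 5^N = 3125 and 16N^3 = 2000, so 3125 ≥ 2000.
Inductive step: assume the claim holds for N = j, so 5^j ≥ 16j^3.
Then 5^(j + 1) = 5·(5^j) ≥ 5·(16j^3).
Also, for j ≥ 5 we have 5·(16j^3) ≥ 16(j+1)^3, since 5 ≥ (1 + 1/j)^3 for all j ≥ 5.
Combining, 5^(j + 1) ≥ 16(j+1)^3.
This completes the induction.
Hence the smallest such n₀ is 5.

n₀ = 5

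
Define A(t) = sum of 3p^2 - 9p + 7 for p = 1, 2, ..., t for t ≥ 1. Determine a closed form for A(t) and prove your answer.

We claim A(t) = t(t^2 - 3t + 3) for all t ≥ 1.
For the base case t = 1: A(1) = 1, and the closed form gives 1. They agree.
For the inductive step, assume it holds for an arbitrary p ≥ 1, so A(p) = p(p^2 - 3p + 3).
Then A(p+1) = A(p) + (3p^2 - 3p + 1) = (p(p^2 - 3p + 3)) + (3p^2 - 3p + 1).
Simplifying, A(p+1) = (p + 1)(p^2 - p + 1) = (p+1)((p+1)^2 - 3(p+1) + 3),
which is the closed form with t = p+1.
By the principle of mathematical induction, the result holds for all t ≥ 1.

A(t) = t(t^2 - 3t + 3)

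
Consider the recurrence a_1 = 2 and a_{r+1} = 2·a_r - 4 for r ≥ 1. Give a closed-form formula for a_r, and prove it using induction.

Computing the first terms: a_1 = 2, a_2 = 0, a_3 = -4. This suggests a_r = -2^r + 4.
For the base case r = 1: the formula gives 2 = 2 = a_1.
Inductive step: assume the claim holds for r = p, so a_p = -2^p + 4.
Then a_{p+1} = 2·a_p - 4 = 2·(-2^p + 4) - 4 = -2^(p + 1) + 4,
which is the claimed formula at r = p+1.
By the principle of mathematical induction, the result holds for all r ≥ 1.

a_r = -2^r + 4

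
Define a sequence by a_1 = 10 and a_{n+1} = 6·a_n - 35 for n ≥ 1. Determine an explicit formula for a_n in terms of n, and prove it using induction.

Computing the first terms: a_1 = 10, a_2 = 25, a_3 = 115. This suggests a_n = 3·6^(n - 1) + 7.
When n = 1: the formula gives 10 = 10 = a_1.
Inductive step: assume the claim holds for n = r, so a_r = 3·6^(r - 1) + 7.
Then a_{r+1} = 6·a_r - 35 = 6·(3·6^(r - 1) + 7) - 35 = 3·6^r + 7 = 3·6^((r+1) - 1) + 7,
which is the claimed formula at n = r+1.
By the principle of mathematical induction, the result holds for all n ≥ 1.

a_n = 3·6^(n - 1) + 7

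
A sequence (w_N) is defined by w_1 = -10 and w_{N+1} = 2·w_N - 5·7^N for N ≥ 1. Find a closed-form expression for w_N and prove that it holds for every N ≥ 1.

w_N = -3·2^(N - 1) - 7^N

Computing the first terms: w_1 = -10, w_2 = -55, w_3 = -355. This suggests w_N = -3·2^(N - 1) - 7^N.
Base step (N = 1): the formula gives -10 = -10 = w_1.
Inductive step: suppose the statement holds for some i ≥ 1, so w_i = -3·2^(i - 1) - 7^i.
Then w_{i+1} = 2·w_i - 5·7^i = 2·(-3·2^(i - 1) - 7^i) - 5·7^i = -3·2^i - 7^(i + 1) = -3·2^((i+1) - 1) - 7^(i+1),
which is the claimed formula at N = i+1.
By the principle of mathematical induction, the result holds for all N ≥ 1.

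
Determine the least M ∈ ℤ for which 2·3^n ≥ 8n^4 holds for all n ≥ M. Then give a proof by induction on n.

At n = 9: 39366 < 52488, so the inequality fails and M ≥ 10. We prove 2·3^n ≥ 8n^4 for all n ≥ 10.
Base step (n = 10): 2·3^n = 118098 and 8n^4 = 80000, so 118098 ≥ 80000.
Suppose the result is true for n = m, so 2·3^m ≥ 8m^4.
Then 2·3^(m + 1) = 3·(2·3^m) ≥ 3·(8m^4).
Also, for m ≥ 10 we have 3·(8m^4) ≥ 8(m+1)^4, since 3 ≥ (1 + 1/m)^4 for all m ≥ 10.
Combining, 2·3^(m + 1) ≥ 8(m+1)^4.
By induction, the statement is established for all n ≥ 10.
Hence the smallest such M is 10.

M = 10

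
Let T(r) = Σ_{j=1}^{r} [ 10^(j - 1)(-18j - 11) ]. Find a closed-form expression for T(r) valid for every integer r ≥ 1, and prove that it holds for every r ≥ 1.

T(r) = -10^r(2r + 1) + 1

We claim T(r) = -10^r(2r + 1) + 1 for all r ≥ 1.
Base step (r = 1): T(1) = -29, and the closed form gives -29. They agree.
Inductive step: assume the claim holds for r = j, so T(j) = -10^j(2j + 1) + 1.
Then T(j+1) = T(j) + (10^j(-18j - 29)) = (-10^j(2j + 1) + 1) + (10^j(-18j - 29)).
Simplifying, T(j+1) = -20·10^j·j - 30·10^j + 1 = -10^(j+1)(2(j+1) + 1) + 1,
which is the closed form with r = j+1.
By the principle of mathematical induction, the result holds for all r ≥ 1.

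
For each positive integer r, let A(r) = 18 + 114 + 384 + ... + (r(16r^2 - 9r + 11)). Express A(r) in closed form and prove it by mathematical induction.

We claim A(r) = r(r + 1)(4r^2 + r + 4) for all r ≥ 1.
For the base case r = 1: A(1) = 18, and the closed form gives 18. They agree.
Inductive step: assume the claim holds for r = k, so A(k) = k(4k^3 + 5k^2 + 5k + 4).
Then A(k+1) = A(k) + ((k + 1)(-9k + 16(k + 1)^2 + 2)) = (k(4k^3 + 5k^2 + 5k + 4)) + ((k + 1)(-9k + 16(k + 1)^2 + 2)).
Simplifying, A(k+1) = (k + 1)(k + 2)(4k^2 + 9k + 9) = (k+1)((k+1) + 1)(4(k+1)^2 + (k+1) + 4),
which is the closed form with r = k+1.
By the principle of mathematical induction, the result holds for all r ≥ 1.

A(r) = r(r + 1)(4r^2 + r + 4)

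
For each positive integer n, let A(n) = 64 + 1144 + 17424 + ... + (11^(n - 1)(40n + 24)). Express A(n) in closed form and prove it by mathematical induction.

We claim A(n) = 2·11^n(2n + 1) - 2 for all n ≥ 1.
When n = 1: A(1) = 64, and the closed form gives 64. They agree.
Inductive step: suppose the statement holds for some k ≥ 1, so A(k) = 2·11^k(2k + 1) - 2.
Then A(k+1) = A(k) + (11^k(40k + 64)) = (2·11^k(2k + 1) - 2) + (11^k(40k + 64)).
Simplifying, A(k+1) = 44·11^k·k + 66·11^k - 2 = 2·11^(k+1)(2(k+1) + 1) - 2,
which is the closed form with n = k+1.
By induction, the statement is established for all n ≥ 1.

A(n) = 2·11^n(2n + 1) - 2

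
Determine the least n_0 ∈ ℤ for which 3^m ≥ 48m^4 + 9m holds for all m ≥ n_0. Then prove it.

At m = 12: 531441 < 995436, so the inequality fails and n_0 ≥ 13. We prove 3^m ≥ 48m^4 + 9m for all m ≥ 13.
For the base case m = 13: 3^m = 1594323 and 48m^4 + 9m = 1371045, so 1594323 ≥ 1371045.
Suppose the result is true for m = j, so 3^j ≥ 48j^4 + 9j.
Then 3^(j + 1) = 3·(3^j) ≥ 3·(48j^4 + 9j).
Also, for j ≥ 13 we have 3·(48j^4 + 9j) ≥ 48(j+1)^4 + 9(j+1), since 3·(48j^4 + 9j) − (48(j+1)^4 + 9(j+1)) = 96j^4 - 192j^3 - 288j^2 - 174j - 57, which is nonnegative for all j ≥ 13.
Combining, 3^(j + 1) ≥ 48(j+1)^4 + 9(j+1).
By induction, the statement is established for all m ≥ 13.
Hence the smallest such n_0 is 13.

n_0 = 13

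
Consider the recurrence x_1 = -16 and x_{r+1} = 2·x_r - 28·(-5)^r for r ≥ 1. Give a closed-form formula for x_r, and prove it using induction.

Computing the first terms: x_1 = -16, x_2 = 108, x_3 = -484. This suggests x_r = 4(-5)^r + 2^(r + 1).
When r = 1: the formula gives -16 = -16 = x_1.
Inductive step: suppose the statement holds for some m ≥ 1, so x_m = 4(-5)^m + 2^(m + 1).
Then x_{m+1} = 2·x_m - 28·(-5)^m = 2·(4(-5)^m + 2^(m + 1)) - 28·(-5)^m = 4(-5)^(m + 1) + 2^(m + 2) = 4(-5)^(m+1) + 2^((m+1) + 1),
which is the claimed formula at r = m+1.
By the principle of mathematical induction, the result holds for all r ≥ 1.

x_r = 4(-5)^r + 2^(r + 1)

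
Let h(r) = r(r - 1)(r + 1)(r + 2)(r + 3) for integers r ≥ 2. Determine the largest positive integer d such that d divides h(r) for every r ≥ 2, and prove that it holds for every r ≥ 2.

d = 120

Computing the first values: h(2) = 120 and h(3) = 720; gcd(120, 720) = 120, so d ≤ 120.
We prove 120 | r(r - 1)(r + 1)(r + 2)(r + 3) for all r ≥ 2 by induction on r.
Base case (r = 2): h(2) = 120 = 120·(1), so 120 | h(2).
Inductive step: assume the claim holds for r = k, i.e. 120 | h(k). Then
h(k+1) − h(k) = k·(k+1)·(k+2)·(k+3)·(k+4) − (k-1)·k·(k+1)·(k+2)·(k+3) = k·(k+1)·(k+2)·(k+3)·[(k+4) − (k-1)] = 5·k·(k+1)·(k+2)·(k+3). The product of 4 consecutive integers is divisible by (4)! = 24, so h(k+1) − h(k) is divisible by 5·24 = 120. By the inductive hypothesis 120 | h(k), hence 120 | h(k+1).
This completes the induction.
Therefore the largest such d is 120.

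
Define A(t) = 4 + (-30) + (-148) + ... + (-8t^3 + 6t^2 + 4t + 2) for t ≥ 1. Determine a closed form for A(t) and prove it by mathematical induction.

We claim A(t) = -t(2t^3 + 2t^2 - 3t - 5) for all t ≥ 1.
Base step (t = 1): A(1) = 4, and the closed form gives 4. They agree.
For the inductive step, assume it holds for an arbitrary j ≥ 1, so A(j) = j(-2j^3 - 2j^2 + 3j + 5).
Then A(j+1) = A(j) + (-8j^3 - 18j^2 - 8j + 4) = (j(-2j^3 - 2j^2 + 3j + 5)) + (-8j^3 - 18j^2 - 8j + 4).
Simplifying, A(j+1) = -(j + 1)(2j^3 + 8j^2 + 7j - 4) = -(j+1)(2(j+1)^3 + 2(j+1)^2 - 3(j+1) - 5),
which is the closed form with t = j+1.
This completes the induction.

A(t) = -t(2t^3 + 2t^2 - 3t - 5)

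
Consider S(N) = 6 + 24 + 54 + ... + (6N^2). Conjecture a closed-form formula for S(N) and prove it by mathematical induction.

We claim S(N) = N(N + 1)(2N + 1) for all N ≥ 1.
When N = 1: S(1) = 6, and the closed form gives 6. They agree.
For the inductive step, assume it holds for an arbitrary r ≥ 1, so S(r) = r(2r^2 + 3r + 1).
Then S(r+1) = S(r) + (6(r + 1)^2) = (r(2r^2 + 3r + 1)) + (6(r + 1)^2).
Simplifying, S(r+1) = (r + 1)(r + 2)(2r + 3) = (r+1)((r+1) + 1)(2(r+1) + 1),
which is the closed form with N = r+1.
By the principle of mathematical induction, the result holds for all N ≥ 1.

S(N) = N(N + 1)(2N + 1)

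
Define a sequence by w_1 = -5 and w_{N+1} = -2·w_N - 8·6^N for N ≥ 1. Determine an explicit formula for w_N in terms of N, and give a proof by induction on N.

Computing the first terms: w_1 = -5, w_2 = -38, w_3 = -212. This suggests w_N = (-2)^(N - 1) - 6^N.
Base step (N = 1): the formula gives -5 = -5 = w_1.
Inductive step: assume the claim holds for N = k, so w_k = (-2)^(k - 1) - 6^k.
Then w_{k+1} = -2·w_k - 8·6^k = -2·((-2)^(k - 1) - 6^k) - 8·6^k = (-2)^k - 6^(k + 1) = (-2)^((k+1) - 1) - 6^(k+1),
which is the claimed formula at N = k+1.
This completes the induction.

w_N = (-2)^(N - 1) - 6^N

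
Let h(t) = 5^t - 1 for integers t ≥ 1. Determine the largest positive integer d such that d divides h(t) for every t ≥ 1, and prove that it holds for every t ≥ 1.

Computing the first values: h(1) = 4 and h(2) = 24; gcd(4, 24) = 4, so d ≤ 4.
We prove 4 | 5^t - 1 for all t ≥ 1 by induction on t.
When t = 1: h(1) = 4 = 4·(1), so 4 | h(1).
Inductive step: suppose the statement holds for some j ≥ 1, i.e. 4 | h(j). Then
5^{j+1} − 1^{j+1} = 5·5^j − 1·1^j = 5·(5^j − 1^j) + (4)·1^j. The first term is divisible by 4 by the inductive hypothesis, and the second term (4)·1^j is divisible by 4 since 4 | 4. Hence 4 | h(j+1).
By induction, the statement is established for all t ≥ 1.
Therefore the largest such d is 4.

d = 4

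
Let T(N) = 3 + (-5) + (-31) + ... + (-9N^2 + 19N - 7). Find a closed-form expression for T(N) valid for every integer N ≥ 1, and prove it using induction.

We claim T(N) = -N(3N^2 - 5N - 1) for all N ≥ 1.
Base step (N = 1): T(1) = 3, and the closed form gives 3. They agree.
Suppose the result is true for N = p, so T(p) = p(-3p^2 + 5p + 1).
Then T(p+1) = T(p) + (-9p^2 + p + 3) = (p(-3p^2 + 5p + 1)) + (-9p^2 + p + 3).
Simplifying, T(p+1) = -(p + 1)(3p^2 + p - 3) = -(p+1)(3(p+1)^2 - 5(p+1) - 1),
which is the closed form with N = p+1.
Hence, by induction on N, the claim holds for every N ≥ 1.

T(N) = -N(3N^2 - 5N - 1)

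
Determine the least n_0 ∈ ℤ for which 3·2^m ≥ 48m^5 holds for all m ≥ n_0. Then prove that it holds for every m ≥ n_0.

n_0 = 29

At m = 28: 805306368 < 826097664, so the inequality fails and n_0 ≥ 29. We prove 3·2^m ≥ 48m^5 for all m ≥ 29.
For the base case m = 29: 3·2^m = 1610612736 and 48m^5 = 984535152, so 1610612736 ≥ 984535152.
Suppose the result is true for m = k, so 3·2^k ≥ 48k^5.
Then 3·2^(k + 1) = 2·(3·2^k) ≥ 2·(48k^5).
Also, for k ≥ 29 we have 2·(48k^5) ≥ 48(k+1)^5, since 2 ≥ (1 + 1/k)^5 for all k ≥ 29.
Combining, 3·2^(k + 1) ≥ 48(k+1)^5.
Hence, by induction on m, the claim holds for every m ≥ 29.
Hence the smallest such n_0 is 29.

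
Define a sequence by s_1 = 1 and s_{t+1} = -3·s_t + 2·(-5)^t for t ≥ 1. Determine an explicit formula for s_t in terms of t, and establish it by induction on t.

Computing the first terms: s_1 = 1, s_2 = -13, s_3 = 89. This suggests s_t = -4(-3)^(t - 1) - (-5)^t.
For the base case t = 1: the formula gives 1 = 1 = s_1.
Inductive step: suppose the statement holds for some p ≥ 1, so s_p = -4(-3)^(p - 1) - (-5)^p.
Then s_{p+1} = -3·s_p + 2·(-5)^p = -3·(-4(-3)^(p - 1) - (-5)^p) + 2·(-5)^p = -4(-3)^p - (-5)^(p + 1) = -4(-3)^((p+1) - 1) - (-5)^(p+1),
which is the claimed formula at t = p+1.
This completes the induction.

s_t = -4(-3)^(t - 1) - (-5)^t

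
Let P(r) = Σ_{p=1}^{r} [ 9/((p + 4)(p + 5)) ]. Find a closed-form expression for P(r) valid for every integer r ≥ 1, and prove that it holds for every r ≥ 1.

P(r) = 9r/(5(r + 5))

We claim P(r) = 9r/(5(r + 5)) for all r ≥ 1.
Base case (r = 1): P(1) = 3/10, and the closed form gives 3/10. They agree.
Suppose the result is true for r = p, so P(p) = 9p/(5(p + 5)).
Then P(p+1) = P(p) + (9/((p + 5)(p + 6))) = (9p/(5(p + 5))) + (9/((p + 5)(p + 6))).
Simplifying, P(p+1) = 9(p + 1)/(5(p + 6)) = 9(p+1)/(5((p+1) + 5)),
which is the closed form with r = p+1.
This completes the induction.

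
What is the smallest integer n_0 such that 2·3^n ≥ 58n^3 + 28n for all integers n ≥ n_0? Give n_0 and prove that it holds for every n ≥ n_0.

At n = 9: 39366 < 42534, so the inequality fails and n_0 ≥ 10. We prove 2·3^n ≥ 58n^3 + 28n for all n ≥ 10.
Base step (n = 10): 2·3^n = 118098 and 58n^3 + 28n = 58280, so 118098 ≥ 58280.
Suppose the result is true for n = j, so 2·3^j ≥ 58j^3 + 28j.
Then 2·3^(j + 1) = 3·(2·3^j) ≥ 3·(58j^3 + 28j).
Also, for j ≥ 10 we have 3·(58j^3 + 28j) ≥ 58(j+1)^3 + 28(j+1), since 3·(58j^3 + 28j) − (58(j+1)^3 + 28(j+1)) = 116j^3 - 174j^2 - 118j - 86, which is nonnegative for all j ≥ 10.
Combining, 2·3^(j + 1) ≥ 58(j+1)^3 + 28(j+1).
By the principle of mathematical induction, the result holds for all n ≥ 10.
Hence the smallest such n_0 is 10.

n_0 = 10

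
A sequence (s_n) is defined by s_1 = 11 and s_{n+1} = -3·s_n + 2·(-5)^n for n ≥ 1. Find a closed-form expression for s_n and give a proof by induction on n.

s_n = -2(-3)^n - (-5)^n

Computing the first terms: s_1 = 11, s_2 = -43, s_3 = 179. This suggests s_n = -2(-3)^n - (-5)^n.
Base step (n = 1): the formula gives 11 = 11 = s_1.
For the inductive step, assume it holds for an arbitrary k ≥ 1, so s_k = -2(-3)^k - (-5)^k.
Then s_{k+1} = -3·s_k + 2·(-5)^k = -3·(-2(-3)^k - (-5)^k) + 2·(-5)^k = -2(-3)^(k + 1) - (-5)^(k + 1),
which is the claimed formula at n = k+1.
Hence, by induction on n, the claim holds for every n ≥ 1.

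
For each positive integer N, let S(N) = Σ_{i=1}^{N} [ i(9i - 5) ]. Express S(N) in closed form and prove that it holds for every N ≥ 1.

S(N) = N(N + 1)(3N - 1)

We claim S(N) = N(N + 1)(3N - 1) for all N ≥ 1.
For the base case N = 1: S(1) = 4, and the closed form gives 4. They agree.
Inductive step: assume the claim holds for N = i, so S(i) = i(3i^2 + 2i - 1).
Then S(i+1) = S(i) + ((i + 1)(9i + 4)) = (i(3i^2 + 2i - 1)) + ((i + 1)(9i + 4)).
Simplifying, S(i+1) = (i + 1)(i + 2)(3i + 2) = (i+1)((i+1) + 1)(3(i+1) - 1),
which is the closed form with N = i+1.
Hence, by induction on N, the claim holds for every N ≥ 1.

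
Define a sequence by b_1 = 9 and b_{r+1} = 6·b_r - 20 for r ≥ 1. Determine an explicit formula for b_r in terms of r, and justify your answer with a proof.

Computing the first terms: b_1 = 9, b_2 = 34, b_3 = 184. This suggests b_r = 5·6^(r - 1) + 4.
Base step (r = 1): the formula gives 9 = 9 = b_1.
For the inductive step, assume it holds for an arbitrary p ≥ 1, so b_p = 5·6^(p - 1) + 4.
Then b_{p+1} = 6·b_p - 20 = 6·(5·6^(p - 1) + 4) - 20 = 5·6^p + 4 = 5·6^((p+1) - 1) + 4,
which is the claimed formula at r = p+1.
By the principle of mathematical induction, the result holds for all r ≥ 1.

b_r = 5·6^(r - 1) + 4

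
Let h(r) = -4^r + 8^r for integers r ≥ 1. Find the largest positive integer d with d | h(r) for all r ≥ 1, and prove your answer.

d = 4

Computing the first values: h(1) = 4 and h(2) = 48; gcd(4, 48) = 4, so d ≤ 4.
We prove 4 | -4^r + 8^r for all r ≥ 1 by induction on r.
Base step (r = 1): h(1) = 4 = 4·(1), so 4 | h(1).
Suppose the result is true for r = k, i.e. 4 | h(k). Then
8^{k+1} − 4^{k+1} = 8·8^k − 4·4^k = 8·(8^k − 4^k) + (4)·4^k. The first term is divisible by 4 by the inductive hypothesis, and the second term (4)·4^k is divisible by 4 since 4 | 4. Hence 4 | h(k+1).
By induction, the statement is established for all r ≥ 1.
Therefore the largest such d is 4.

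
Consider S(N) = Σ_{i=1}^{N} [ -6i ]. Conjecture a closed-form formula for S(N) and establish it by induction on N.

We claim S(N) = -3N(N + 1) for all N ≥ 1.
When N = 1: S(1) = -6, and the closed form gives -6. They agree.
For the inductive step, assume it holds for an arbitrary i ≥ 1, so S(i) = 3i(-i - 1).
Then S(i+1) = S(i) + (-6i - 6) = (3i(-i - 1)) + (-6i - 6).
Simplifying, S(i+1) = -3(i + 1)(i + 2) = -3(i+1)((i+1) + 1),
which is the closed form with N = i+1.
Hence, by induction on N, the claim holds for every N ≥ 1.

S(N) = -3N(N + 1)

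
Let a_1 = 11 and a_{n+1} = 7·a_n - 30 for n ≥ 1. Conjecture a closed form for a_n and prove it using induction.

Computing the first terms: a_1 = 11, a_2 = 47, a_3 = 299. This suggests a_n = 6·7^(n - 1) + 5.
When n = 1: the formula gives 11 = 11 = a_1.
For the inductive step, assume it holds for an arbitrary k ≥ 1, so a_k = 6·7^(k - 1) + 5.
Then a_{k+1} = 7·a_k - 30 = 7·(6·7^(k - 1) + 5) - 30 = 6·7^k + 5 = 6·7^((k+1) - 1) + 5,
which is the claimed formula at n = k+1.
By induction, the statement is established for all n ≥ 1.

a_n = 6·7^(n - 1) + 5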